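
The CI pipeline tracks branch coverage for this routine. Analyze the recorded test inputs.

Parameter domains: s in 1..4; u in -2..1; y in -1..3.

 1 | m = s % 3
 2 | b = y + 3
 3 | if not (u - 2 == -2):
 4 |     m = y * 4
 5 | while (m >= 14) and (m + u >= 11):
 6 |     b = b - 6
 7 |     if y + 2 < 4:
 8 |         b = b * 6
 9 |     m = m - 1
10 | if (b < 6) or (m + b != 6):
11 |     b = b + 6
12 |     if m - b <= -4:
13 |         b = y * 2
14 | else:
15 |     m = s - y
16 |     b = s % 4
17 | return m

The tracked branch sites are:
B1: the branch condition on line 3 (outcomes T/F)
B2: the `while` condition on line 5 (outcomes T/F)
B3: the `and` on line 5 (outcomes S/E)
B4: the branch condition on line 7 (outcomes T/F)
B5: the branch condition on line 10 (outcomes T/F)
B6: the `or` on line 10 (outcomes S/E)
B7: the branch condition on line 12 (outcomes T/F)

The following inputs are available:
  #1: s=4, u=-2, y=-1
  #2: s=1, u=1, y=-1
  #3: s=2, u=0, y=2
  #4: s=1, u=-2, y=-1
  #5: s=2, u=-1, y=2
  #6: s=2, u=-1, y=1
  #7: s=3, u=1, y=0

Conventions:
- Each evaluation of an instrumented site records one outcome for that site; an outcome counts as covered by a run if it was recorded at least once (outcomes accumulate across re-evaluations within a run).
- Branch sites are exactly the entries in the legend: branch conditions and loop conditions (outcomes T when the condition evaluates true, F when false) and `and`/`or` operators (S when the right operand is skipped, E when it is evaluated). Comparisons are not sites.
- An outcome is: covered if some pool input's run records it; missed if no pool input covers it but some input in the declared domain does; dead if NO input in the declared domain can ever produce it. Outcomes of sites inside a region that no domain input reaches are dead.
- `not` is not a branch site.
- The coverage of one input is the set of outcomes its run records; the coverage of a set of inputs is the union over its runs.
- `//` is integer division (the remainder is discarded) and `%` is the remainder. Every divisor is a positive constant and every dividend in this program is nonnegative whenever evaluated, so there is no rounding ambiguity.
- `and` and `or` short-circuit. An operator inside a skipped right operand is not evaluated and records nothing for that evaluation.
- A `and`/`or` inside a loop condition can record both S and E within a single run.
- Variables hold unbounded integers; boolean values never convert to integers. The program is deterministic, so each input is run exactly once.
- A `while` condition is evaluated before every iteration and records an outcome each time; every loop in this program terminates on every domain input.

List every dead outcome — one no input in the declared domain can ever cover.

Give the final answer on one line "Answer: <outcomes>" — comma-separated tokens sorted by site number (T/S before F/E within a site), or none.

running all 80 domain inputs and tallying outcomes:
  B2=T: unreachable across the whole domain -> dead
  B3=E: unreachable across the whole domain -> dead
  B4=T: unreachable across the whole domain -> dead
  B4=F: unreachable across the whole domain -> dead
  reachable outcomes have witnesses, e.g. B1=T (e.g. s=1, u=-2, y=-1), B1=F (e.g. s=1, u=0, y=-1), B2=F (e.g. s=1, u=-2, y=-1), B3=S (e.g. s=1, u=-2, y=-1)

Answer: B2=T, B3=E, B4=T, B4=F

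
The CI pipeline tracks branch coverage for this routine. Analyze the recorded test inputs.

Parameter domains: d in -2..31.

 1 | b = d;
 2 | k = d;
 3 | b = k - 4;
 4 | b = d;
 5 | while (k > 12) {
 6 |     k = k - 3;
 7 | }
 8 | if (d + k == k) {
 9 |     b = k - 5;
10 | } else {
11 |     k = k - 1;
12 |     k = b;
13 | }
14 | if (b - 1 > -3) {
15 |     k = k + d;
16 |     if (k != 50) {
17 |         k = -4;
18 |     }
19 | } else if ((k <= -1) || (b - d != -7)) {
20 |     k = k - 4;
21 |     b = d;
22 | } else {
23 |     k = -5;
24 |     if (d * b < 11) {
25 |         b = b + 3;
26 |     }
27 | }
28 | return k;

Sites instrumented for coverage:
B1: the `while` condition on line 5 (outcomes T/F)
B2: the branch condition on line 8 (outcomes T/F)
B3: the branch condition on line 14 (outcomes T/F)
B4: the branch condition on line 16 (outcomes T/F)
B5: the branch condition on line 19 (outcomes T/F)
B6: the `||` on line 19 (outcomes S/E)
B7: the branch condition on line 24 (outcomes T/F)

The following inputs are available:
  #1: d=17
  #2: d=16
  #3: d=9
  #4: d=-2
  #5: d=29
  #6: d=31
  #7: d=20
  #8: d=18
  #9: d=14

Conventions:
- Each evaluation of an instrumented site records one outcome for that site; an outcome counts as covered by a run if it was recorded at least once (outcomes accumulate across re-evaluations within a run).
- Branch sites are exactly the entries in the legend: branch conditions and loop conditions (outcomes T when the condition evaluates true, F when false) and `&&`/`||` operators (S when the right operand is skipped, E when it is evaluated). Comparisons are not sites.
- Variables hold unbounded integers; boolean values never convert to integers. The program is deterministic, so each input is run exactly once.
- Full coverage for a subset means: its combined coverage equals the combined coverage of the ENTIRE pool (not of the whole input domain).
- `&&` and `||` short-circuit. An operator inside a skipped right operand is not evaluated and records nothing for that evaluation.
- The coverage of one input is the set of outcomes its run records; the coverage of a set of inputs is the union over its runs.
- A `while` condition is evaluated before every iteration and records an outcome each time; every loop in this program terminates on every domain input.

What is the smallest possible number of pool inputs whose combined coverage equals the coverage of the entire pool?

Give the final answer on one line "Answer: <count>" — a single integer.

#1 (d=17) -> B1->T, B1->T, B1->F, B2->F, B3->T, B4->T; covered: B1=T, B1=F, B2=F, B3=T, B4=T
#2 (d=16) -> B1->T, B1->T, B1->F, B2->F, B3->T, B4->T; covered: B1=T, B1=F, B2=F, B3=T, B4=T
#3 (d=9) -> B1->F, B2->F, B3->T, B4->T; covered: B1=F, B2=F, B3=T, B4=T
#4 (d=-2) -> B1->F, B2->F, B3->F, B6->S, B5->T; covered: B1=F, B2=F, B3=F, B5=T, B6=S
#5 (d=29) -> B1->T, B1->T, B1->T, B1->T, B1->T, B1->T, B1->F, B2->F, B3->T, B4->T; covered: B1=T, B1=F, B2=F, B3=T, B4=T
#6 (d=31) -> B1->T, B1->T, B1->T, B1->T, B1->T, B1->T, B1->T, B1->F, B2->F, B3->T, B4->T; covered: B1=T, B1=F, B2=F, B3=T, B4=T
#7 (d=20) -> B1->T, B1->T, B1->T, B1->F, B2->F, B3->T, B4->T; covered: B1=T, B1=F, B2=F, B3=T, B4=T
#8 (d=18) -> B1->T, B1->T, B1->F, B2->F, B3->T, B4->T; covered: B1=T, B1=F, B2=F, B3=T, B4=T
#9 (d=14) -> B1->T, B1->F, B2->F, B3->T, B4->T; covered: B1=T, B1=F, B2=F, B3=T, B4=T
together the pool reaches 8 outcomes: B1=T, B1=F, B2=F, B3=T, B3=F, B4=T, B5=T, B6=S
no size-1 subset reaches all 8 outcomes (best union: 5/8)
inputs {1, 4} (size 2) cover everything; no size-2 subset with a lexicographically smaller index list covers all 8

Answer: 2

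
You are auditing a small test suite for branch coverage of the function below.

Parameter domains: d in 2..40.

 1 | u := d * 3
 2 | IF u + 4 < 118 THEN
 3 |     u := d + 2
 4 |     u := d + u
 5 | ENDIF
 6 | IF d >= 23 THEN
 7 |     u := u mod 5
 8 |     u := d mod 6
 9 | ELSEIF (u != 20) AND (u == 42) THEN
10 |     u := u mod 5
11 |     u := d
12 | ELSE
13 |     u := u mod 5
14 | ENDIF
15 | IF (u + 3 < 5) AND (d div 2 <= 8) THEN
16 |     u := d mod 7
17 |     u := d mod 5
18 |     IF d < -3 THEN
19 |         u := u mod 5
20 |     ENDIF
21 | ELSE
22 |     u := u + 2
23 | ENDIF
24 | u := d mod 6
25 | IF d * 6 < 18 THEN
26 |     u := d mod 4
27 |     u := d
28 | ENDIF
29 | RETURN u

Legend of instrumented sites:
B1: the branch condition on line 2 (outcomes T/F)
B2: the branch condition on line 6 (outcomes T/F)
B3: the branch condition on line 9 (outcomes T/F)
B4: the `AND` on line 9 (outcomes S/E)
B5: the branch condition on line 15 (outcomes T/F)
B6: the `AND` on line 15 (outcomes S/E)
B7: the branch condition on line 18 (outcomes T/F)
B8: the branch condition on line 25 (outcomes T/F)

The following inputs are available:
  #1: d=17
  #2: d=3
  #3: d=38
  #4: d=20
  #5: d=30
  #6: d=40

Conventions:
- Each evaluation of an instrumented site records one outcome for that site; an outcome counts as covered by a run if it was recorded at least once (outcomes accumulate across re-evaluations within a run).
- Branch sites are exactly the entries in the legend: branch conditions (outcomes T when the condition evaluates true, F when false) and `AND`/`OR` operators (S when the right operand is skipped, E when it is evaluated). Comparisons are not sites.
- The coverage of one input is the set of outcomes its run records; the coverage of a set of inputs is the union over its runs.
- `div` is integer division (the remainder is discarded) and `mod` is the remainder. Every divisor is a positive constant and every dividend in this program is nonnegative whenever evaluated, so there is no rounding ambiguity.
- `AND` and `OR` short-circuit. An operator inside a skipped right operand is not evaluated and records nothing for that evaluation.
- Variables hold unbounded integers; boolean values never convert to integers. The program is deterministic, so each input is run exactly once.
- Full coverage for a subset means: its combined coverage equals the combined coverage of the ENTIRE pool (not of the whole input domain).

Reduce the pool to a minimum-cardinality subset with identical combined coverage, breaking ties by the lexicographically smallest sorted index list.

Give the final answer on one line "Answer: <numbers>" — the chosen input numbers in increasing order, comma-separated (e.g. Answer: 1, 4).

#1 (d=17) -> covered: B1=T, B2=F, B3=F, B4=E, B5=T, B6=E, B7=F, B8=F
#2 (d=3) -> covered: B1=T, B2=F, B3=F, B4=E, B5=F, B6=S, B8=F
#3 (d=38) -> covered: B1=F, B2=T, B5=F, B6=S, B8=F
#4 (d=20) -> covered: B1=T, B2=F, B3=T, B4=E, B5=F, B6=S, B8=F
#5 (d=30) -> covered: B1=T, B2=T, B5=F, B6=E, B8=F
#6 (d=40) -> covered: B1=F, B2=T, B5=F, B6=S, B8=F
the full pool covers 13 outcomes: B1=T, B1=F, B2=T, B2=F, B3=T, B3=F, B4=E, B5=T, B5=F, B6=S, B6=E, B7=F, B8=F
no size-1 subset reaches all 13 outcomes (best union: 8/13)
no size-2 subset reaches all 13 outcomes (best union: 12/13)
at size 3, {1, 3, 4} reaches all 13 outcomes; every lexicographically earlier size-3 subset fails

Answer: 1, 3, 4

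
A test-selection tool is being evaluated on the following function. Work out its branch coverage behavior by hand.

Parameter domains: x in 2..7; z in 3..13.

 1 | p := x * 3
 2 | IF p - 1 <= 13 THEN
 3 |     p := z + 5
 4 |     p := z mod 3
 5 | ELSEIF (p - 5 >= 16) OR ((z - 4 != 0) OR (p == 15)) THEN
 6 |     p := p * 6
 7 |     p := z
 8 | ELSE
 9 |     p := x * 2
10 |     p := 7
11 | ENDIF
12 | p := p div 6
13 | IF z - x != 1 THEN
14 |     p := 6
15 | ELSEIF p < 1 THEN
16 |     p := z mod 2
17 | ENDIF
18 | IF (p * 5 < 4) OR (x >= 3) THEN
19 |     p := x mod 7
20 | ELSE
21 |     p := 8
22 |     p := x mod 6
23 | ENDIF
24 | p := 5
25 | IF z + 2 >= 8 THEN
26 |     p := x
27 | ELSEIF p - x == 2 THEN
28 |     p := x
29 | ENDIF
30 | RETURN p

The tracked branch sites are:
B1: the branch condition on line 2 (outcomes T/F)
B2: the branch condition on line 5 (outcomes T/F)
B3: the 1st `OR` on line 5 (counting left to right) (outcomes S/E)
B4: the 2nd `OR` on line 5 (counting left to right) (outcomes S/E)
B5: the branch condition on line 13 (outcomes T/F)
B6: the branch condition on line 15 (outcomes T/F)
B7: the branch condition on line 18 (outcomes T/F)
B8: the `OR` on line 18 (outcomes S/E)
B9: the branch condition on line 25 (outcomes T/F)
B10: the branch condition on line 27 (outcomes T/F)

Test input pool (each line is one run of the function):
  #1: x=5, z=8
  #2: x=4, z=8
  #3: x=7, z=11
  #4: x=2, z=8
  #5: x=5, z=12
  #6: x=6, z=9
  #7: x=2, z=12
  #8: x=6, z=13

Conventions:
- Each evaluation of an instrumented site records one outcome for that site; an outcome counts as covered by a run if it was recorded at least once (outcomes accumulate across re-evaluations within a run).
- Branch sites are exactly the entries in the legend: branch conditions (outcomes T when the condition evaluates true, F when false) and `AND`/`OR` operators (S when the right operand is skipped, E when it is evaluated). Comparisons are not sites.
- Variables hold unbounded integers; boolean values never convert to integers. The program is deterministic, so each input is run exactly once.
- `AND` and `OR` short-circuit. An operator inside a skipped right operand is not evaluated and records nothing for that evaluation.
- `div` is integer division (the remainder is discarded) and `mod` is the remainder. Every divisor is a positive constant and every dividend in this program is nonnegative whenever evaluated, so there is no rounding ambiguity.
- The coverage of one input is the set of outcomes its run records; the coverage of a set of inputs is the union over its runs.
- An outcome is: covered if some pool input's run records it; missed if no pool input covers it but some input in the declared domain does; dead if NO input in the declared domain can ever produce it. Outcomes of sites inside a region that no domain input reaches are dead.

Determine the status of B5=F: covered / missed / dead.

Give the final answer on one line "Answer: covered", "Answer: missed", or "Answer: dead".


no pool input records B5=F
but domain input (x=2, z=3) does record it -> reachable, so missed
Answer: missed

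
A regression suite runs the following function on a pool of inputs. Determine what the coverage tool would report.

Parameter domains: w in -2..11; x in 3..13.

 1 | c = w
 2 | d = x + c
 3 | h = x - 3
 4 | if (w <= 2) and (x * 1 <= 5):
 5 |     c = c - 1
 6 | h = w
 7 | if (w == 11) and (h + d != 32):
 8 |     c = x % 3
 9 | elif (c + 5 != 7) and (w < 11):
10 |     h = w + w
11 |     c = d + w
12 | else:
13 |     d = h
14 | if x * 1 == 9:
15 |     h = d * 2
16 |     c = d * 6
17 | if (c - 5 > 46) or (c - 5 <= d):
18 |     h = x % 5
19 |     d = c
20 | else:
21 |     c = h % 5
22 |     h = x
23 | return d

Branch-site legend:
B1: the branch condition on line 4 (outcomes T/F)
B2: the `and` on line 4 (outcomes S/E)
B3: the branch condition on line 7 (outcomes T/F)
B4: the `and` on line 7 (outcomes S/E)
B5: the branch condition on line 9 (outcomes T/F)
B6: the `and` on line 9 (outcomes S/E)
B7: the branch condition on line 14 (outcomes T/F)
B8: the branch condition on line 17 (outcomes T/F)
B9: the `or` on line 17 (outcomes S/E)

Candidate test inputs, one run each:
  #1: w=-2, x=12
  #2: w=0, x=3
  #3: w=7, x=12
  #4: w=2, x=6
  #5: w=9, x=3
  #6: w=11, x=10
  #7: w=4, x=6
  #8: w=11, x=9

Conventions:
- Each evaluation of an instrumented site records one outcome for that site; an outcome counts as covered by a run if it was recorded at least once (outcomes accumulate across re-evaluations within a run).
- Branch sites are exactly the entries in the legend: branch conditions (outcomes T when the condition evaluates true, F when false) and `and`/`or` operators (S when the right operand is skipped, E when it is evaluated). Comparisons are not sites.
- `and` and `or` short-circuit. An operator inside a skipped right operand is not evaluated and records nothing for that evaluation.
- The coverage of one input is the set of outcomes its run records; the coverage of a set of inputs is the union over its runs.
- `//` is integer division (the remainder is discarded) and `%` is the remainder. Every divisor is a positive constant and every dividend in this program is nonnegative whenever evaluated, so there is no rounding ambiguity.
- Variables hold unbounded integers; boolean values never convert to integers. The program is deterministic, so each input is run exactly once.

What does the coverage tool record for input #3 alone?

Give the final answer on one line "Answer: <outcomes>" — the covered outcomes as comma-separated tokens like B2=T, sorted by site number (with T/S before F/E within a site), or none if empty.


Event log for input #3 (w=7, x=12):
  B2->S, B1->F, B4->S, B3->F, B6->E, B5->T, B7->F, B9->E, B8->F
as a set, this run covers: B1=F, B2=S, B3=F, B4=S, B5=T, B6=E, B7=F, B8=F, B9=E
Answer: B1=F, B2=S, B3=F, B4=S, B5=T, B6=E, B7=F, B8=F, B9=E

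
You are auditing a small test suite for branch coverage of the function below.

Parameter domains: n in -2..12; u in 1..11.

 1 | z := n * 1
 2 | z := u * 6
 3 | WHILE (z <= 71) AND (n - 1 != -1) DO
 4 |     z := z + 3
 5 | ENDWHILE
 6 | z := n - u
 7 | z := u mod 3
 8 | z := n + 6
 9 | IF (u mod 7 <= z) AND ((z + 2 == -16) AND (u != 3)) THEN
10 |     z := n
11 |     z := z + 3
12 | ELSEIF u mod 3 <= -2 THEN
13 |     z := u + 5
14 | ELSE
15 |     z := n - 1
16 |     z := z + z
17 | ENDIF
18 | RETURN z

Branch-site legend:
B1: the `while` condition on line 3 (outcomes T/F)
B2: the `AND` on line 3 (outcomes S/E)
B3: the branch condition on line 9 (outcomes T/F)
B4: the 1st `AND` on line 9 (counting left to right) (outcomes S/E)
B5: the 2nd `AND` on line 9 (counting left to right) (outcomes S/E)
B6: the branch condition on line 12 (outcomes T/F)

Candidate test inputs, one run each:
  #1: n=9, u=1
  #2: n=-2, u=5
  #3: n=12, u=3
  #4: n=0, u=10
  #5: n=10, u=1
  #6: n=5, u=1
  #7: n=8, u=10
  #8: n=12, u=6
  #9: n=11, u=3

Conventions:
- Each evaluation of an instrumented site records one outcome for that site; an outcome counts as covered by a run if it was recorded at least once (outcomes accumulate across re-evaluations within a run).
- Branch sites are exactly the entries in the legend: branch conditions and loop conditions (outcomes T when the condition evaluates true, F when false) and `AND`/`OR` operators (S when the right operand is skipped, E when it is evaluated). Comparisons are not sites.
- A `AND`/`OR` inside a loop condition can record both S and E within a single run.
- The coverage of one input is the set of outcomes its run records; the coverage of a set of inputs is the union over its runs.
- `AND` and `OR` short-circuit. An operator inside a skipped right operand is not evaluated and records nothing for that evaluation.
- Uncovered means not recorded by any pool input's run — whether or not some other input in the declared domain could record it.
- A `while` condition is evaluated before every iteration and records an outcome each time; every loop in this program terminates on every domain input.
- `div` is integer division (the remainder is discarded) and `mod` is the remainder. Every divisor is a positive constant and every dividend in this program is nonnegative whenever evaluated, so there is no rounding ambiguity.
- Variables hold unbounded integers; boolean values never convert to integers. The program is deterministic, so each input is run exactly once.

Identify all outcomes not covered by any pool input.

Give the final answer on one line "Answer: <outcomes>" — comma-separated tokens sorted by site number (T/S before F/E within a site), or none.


#1 (n=9, u=1) -> B2->E, B1->T, B2->E, B1->T, B2->E, B1->T, B2->E, B1->T, B2->E, B1->T, B2->E, B1->T, B2->E, B1->T, ...; covered: B1=T, B1=F, B2=S, B2=E, B3=F, B4=E, B5=S, B6=F
#2 (n=-2, u=5) -> B2->E, B1->T, B2->E, B1->T, B2->E, B1->T, B2->E, B1->T, B2->E, B1->T, B2->E, B1->T, B2->E, B1->T, ...; covered: B1=T, B1=F, B2=S, B2=E, B3=F, B4=S, B6=F
#3 (n=12, u=3) -> B2->E, B1->T, B2->E, B1->T, B2->E, B1->T, B2->E, B1->T, B2->E, B1->T, B2->E, B1->T, B2->E, B1->T, ...; covered: B1=T, B1=F, B2=S, B2=E, B3=F, B4=E, B5=S, B6=F
#4 (n=0, u=10) -> B2->E, B1->F, B4->E, B5->S, B3->F, B6->F; covered: B1=F, B2=E, B3=F, B4=E, B5=S, B6=F
#5 (n=10, u=1) -> B2->E, B1->T, B2->E, B1->T, B2->E, B1->T, B2->E, B1->T, B2->E, B1->T, B2->E, B1->T, B2->E, B1->T, ...; covered: B1=T, B1=F, B2=S, B2=E, B3=F, B4=E, B5=S, B6=F
#6 (n=5, u=1) -> B2->E, B1->T, B2->E, B1->T, B2->E, B1->T, B2->E, B1->T, B2->E, B1->T, B2->E, B1->T, B2->E, B1->T, ...; covered: B1=T, B1=F, B2=S, B2=E, B3=F, B4=E, B5=S, B6=F
#7 (n=8, u=10) -> B2->E, B1->T, B2->E, B1->T, B2->E, B1->T, B2->E, B1->T, B2->S, B1->F, B4->E, B5->S, B3->F, B6->F; covered: B1=T, B1=F, B2=S, B2=E, B3=F, B4=E, B5=S, B6=F
#8 (n=12, u=6) -> B2->E, B1->T, B2->E, B1->T, B2->E, B1->T, B2->E, B1->T, B2->E, B1->T, B2->E, B1->T, B2->E, B1->T, ...; covered: B1=T, B1=F, B2=S, B2=E, B3=F, B4=E, B5=S, B6=F
#9 (n=11, u=3) -> B2->E, B1->T, B2->E, B1->T, B2->E, B1->T, B2->E, B1->T, B2->E, B1->T, B2->E, B1->T, B2->E, B1->T, ...; covered: B1=T, B1=F, B2=S, B2=E, B3=F, B4=E, B5=S, B6=F
union over the pool: B1=T, B1=F, B2=S, B2=E, B3=F, B4=S, B4=E, B5=S, B6=F
uncovered (3 of 12): B3=T, B5=E, B6=T
Answer: B3=T, B5=E, B6=T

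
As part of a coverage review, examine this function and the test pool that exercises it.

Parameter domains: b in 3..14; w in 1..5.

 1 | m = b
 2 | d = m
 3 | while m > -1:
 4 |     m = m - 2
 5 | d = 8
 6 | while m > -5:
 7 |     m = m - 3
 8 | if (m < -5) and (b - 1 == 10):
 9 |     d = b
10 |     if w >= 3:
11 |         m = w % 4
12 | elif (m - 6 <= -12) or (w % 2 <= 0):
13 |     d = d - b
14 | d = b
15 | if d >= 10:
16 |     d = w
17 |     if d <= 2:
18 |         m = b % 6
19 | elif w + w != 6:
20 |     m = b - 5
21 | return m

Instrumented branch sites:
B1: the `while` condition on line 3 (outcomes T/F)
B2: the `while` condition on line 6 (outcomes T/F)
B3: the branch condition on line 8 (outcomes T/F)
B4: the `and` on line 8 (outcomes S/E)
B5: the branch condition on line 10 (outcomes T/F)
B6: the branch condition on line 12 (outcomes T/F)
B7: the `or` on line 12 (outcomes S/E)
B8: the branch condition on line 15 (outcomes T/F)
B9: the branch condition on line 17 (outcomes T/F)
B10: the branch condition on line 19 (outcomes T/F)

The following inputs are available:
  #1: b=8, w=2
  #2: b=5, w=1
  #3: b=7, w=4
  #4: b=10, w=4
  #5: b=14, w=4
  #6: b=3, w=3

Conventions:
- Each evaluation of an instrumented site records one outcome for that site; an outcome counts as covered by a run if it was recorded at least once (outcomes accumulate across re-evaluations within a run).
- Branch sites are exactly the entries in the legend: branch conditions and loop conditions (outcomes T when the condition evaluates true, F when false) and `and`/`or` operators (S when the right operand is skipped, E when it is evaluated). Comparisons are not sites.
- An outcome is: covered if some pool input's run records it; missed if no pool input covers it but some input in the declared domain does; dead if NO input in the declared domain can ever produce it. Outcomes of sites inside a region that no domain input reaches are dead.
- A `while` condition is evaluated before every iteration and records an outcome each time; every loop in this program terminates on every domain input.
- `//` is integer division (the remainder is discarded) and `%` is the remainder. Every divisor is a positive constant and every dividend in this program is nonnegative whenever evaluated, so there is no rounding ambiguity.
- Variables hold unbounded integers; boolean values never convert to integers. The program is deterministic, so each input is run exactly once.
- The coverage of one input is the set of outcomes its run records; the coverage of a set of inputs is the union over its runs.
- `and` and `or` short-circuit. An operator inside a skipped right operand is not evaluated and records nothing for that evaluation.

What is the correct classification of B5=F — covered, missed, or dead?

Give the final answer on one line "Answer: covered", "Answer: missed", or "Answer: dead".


no pool input records B5=F
but domain input (b=11, w=1) does record it -> reachable, so missed
Answer: missed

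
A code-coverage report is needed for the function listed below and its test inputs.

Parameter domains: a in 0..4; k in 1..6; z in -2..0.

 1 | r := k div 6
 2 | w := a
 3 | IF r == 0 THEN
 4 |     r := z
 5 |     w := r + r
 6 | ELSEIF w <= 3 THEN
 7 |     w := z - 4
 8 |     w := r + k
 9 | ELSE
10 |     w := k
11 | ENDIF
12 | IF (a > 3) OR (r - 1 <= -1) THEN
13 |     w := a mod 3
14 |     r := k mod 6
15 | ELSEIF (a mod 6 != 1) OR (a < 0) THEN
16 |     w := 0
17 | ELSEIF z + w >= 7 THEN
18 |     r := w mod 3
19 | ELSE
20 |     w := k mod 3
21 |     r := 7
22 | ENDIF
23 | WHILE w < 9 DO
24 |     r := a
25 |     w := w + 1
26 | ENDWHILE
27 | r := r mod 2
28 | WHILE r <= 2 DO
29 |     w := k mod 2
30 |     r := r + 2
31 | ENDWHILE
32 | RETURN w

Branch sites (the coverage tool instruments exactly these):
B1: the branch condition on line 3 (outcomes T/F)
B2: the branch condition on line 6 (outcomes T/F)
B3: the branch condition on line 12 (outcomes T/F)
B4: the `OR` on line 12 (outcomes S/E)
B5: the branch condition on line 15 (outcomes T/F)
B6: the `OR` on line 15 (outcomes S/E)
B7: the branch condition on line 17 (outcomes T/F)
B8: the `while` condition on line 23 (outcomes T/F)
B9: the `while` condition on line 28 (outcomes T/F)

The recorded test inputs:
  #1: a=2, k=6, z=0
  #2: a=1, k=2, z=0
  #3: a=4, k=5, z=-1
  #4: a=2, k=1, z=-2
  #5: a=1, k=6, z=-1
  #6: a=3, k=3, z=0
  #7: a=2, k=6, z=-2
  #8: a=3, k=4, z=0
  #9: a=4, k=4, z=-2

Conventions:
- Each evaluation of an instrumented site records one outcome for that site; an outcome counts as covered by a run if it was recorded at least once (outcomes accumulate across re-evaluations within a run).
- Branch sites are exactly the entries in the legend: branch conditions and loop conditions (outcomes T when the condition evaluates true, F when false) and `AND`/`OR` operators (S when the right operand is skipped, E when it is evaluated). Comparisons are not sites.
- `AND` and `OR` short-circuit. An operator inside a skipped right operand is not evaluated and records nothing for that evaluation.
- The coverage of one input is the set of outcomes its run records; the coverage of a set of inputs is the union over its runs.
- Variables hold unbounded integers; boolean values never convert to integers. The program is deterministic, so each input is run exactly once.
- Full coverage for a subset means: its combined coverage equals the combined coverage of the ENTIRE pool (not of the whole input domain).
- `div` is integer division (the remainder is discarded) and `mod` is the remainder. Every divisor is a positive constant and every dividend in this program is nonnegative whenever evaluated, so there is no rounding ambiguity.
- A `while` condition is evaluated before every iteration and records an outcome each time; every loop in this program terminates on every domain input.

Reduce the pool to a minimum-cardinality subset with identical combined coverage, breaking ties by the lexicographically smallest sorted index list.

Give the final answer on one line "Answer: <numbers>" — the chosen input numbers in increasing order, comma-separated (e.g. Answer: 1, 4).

test 1 (a=2, k=6, z=0) fires B1->F, B2->T, B4->E, B3->F, B6->S, B5->T, B8->T, B8->T, B8->T, B8->T, B8->T, B8->T, B8->T, B8->T, ...; hits B1=F, B2=T, B3=F, B4=E, B5=T, B6=S, B8=T, B8=F, B9=T, B9=F
test 2 (a=1, k=2, z=0) fires B1->T, B4->E, B3->T, B8->T, B8->T, B8->T, B8->T, B8->T, B8->T, B8->T, B8->T, B8->F, B9->T, B9->F; hits B1=T, B3=T, B4=E, B8=T, B8=F, B9=T, B9=F
test 3 (a=4, k=5, z=-1) fires B1->T, B4->S, B3->T, B8->T, B8->T, B8->T, B8->T, B8->T, B8->T, B8->T, B8->T, B8->F, B9->T, B9->T, ...; hits B1=T, B3=T, B4=S, B8=T, B8=F, B9=T, B9=F
test 4 (a=2, k=1, z=-2) fires B1->T, B4->E, B3->T, B8->T, B8->T, B8->T, B8->T, B8->T, B8->T, B8->T, B8->F, B9->T, B9->T, B9->F; hits B1=T, B3=T, B4=E, B8=T, B8=F, B9=T, B9=F
test 5 (a=1, k=6, z=-1) fires B1->F, B2->T, B4->E, B3->F, B6->E, B5->F, B7->F, B8->T, B8->T, B8->T, B8->T, B8->T, B8->T, B8->T, ...; hits B1=F, B2=T, B3=F, B4=E, B5=F, B6=E, B7=F, B8=T, B8=F, B9=T, B9=F
test 6 (a=3, k=3, z=0) fires B1->T, B4->E, B3->T, B8->T, B8->T, B8->T, B8->T, B8->T, B8->T, B8->T, B8->T, B8->T, B8->F, B9->T, ...; hits B1=T, B3=T, B4=E, B8=T, B8=F, B9=T, B9=F
test 7 (a=2, k=6, z=-2) fires B1->F, B2->T, B4->E, B3->F, B6->S, B5->T, B8->T, B8->T, B8->T, B8->T, B8->T, B8->T, B8->T, B8->T, ...; hits B1=F, B2=T, B3=F, B4=E, B5=T, B6=S, B8=T, B8=F, B9=T, B9=F
test 8 (a=3, k=4, z=0) fires B1->T, B4->E, B3->T, B8->T, B8->T, B8->T, B8->T, B8->T, B8->T, B8->T, B8->T, B8->T, B8->F, B9->T, ...; hits B1=T, B3=T, B4=E, B8=T, B8=F, B9=T, B9=F
test 9 (a=4, k=4, z=-2) fires B1->T, B4->S, B3->T, B8->T, B8->T, B8->T, B8->T, B8->T, B8->T, B8->T, B8->T, B8->F, B9->T, B9->T, ...; hits B1=T, B3=T, B4=S, B8=T, B8=F, B9=T, B9=F
pool-wide coverage (16 outcomes): B1=T, B1=F, B2=T, B3=T, B3=F, B4=S, B4=E, B5=T, B5=F, B6=S, B6=E, B7=F, B8=T, B8=F, B9=T, B9=F
no size-1 subset reaches all 16 outcomes (best union: 11/16)
no size-2 subset reaches all 16 outcomes (best union: 14/16)
at size 3, {1, 3, 5} reaches all 16 outcomes; every lexicographically earlier size-3 subset fails

Answer: 1, 3, 5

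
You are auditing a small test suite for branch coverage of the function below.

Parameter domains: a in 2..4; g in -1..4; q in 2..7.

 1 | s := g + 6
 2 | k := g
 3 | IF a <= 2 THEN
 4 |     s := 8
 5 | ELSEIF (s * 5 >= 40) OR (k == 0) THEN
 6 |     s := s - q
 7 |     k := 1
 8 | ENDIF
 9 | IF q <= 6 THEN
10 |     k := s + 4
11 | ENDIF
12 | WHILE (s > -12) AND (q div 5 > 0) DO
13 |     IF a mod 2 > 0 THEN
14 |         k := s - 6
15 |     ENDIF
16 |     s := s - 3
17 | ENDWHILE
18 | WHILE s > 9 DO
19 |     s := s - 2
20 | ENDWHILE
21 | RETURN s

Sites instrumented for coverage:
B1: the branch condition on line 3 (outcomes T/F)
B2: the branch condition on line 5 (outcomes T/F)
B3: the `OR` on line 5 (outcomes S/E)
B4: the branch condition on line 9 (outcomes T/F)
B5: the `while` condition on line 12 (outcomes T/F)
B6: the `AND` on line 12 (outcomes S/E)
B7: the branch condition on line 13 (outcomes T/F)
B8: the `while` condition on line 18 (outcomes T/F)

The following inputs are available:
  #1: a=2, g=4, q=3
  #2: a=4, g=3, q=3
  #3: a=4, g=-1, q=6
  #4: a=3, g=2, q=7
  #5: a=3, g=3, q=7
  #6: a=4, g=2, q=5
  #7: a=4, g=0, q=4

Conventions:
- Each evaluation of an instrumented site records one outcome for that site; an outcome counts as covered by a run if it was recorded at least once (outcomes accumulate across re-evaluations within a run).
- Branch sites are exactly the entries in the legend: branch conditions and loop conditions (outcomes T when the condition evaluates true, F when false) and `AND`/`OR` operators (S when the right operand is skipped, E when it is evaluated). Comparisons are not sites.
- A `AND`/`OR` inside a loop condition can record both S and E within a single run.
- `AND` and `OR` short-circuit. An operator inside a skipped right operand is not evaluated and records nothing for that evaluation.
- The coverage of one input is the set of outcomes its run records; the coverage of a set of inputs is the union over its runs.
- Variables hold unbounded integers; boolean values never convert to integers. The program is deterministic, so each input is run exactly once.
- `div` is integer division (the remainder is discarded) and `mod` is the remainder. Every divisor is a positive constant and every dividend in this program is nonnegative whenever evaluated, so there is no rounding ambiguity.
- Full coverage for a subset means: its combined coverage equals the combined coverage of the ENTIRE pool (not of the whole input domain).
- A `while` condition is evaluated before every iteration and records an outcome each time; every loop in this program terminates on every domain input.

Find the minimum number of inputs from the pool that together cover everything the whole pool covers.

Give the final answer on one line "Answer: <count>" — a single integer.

#1 (a=2, g=4, q=3) -> B1->T, B4->T, B6->E, B5->F, B8->F; covered: B1=T, B4=T, B5=F, B6=E, B8=F
#2 (a=4, g=3, q=3) -> B1->F, B3->S, B2->T, B4->T, B6->E, B5->F, B8->F; covered: B1=F, B2=T, B3=S, B4=T, B5=F, B6=E, B8=F
#3 (a=4, g=-1, q=6) -> B1->F, B3->E, B2->F, B4->T, B6->E, B5->T, B7->F, B6->E, B5->T, B7->F, B6->E, B5->T, B7->F, B6->E, ...; covered: B1=F, B2=F, B3=E, B4=T, B5=T, B5=F, B6=S, B6=E, B7=F, B8=F
#4 (a=3, g=2, q=7) -> B1->F, B3->S, B2->T, B4->F, B6->E, B5->T, B7->T, B6->E, B5->T, B7->T, B6->E, B5->T, B7->T, B6->E, ...; covered: B1=F, B2=T, B3=S, B4=F, B5=T, B5=F, B6=S, B6=E, B7=T, B8=F
#5 (a=3, g=3, q=7) -> B1->F, B3->S, B2->T, B4->F, B6->E, B5->T, B7->T, B6->E, B5->T, B7->T, B6->E, B5->T, B7->T, B6->E, ...; covered: B1=F, B2=T, B3=S, B4=F, B5=T, B5=F, B6=S, B6=E, B7=T, B8=F
#6 (a=4, g=2, q=5) -> B1->F, B3->S, B2->T, B4->T, B6->E, B5->T, B7->F, B6->E, B5->T, B7->F, B6->E, B5->T, B7->F, B6->E, ...; covered: B1=F, B2=T, B3=S, B4=T, B5=T, B5=F, B6=S, B6=E, B7=F, B8=F
#7 (a=4, g=0, q=4) -> B1->F, B3->E, B2->T, B4->T, B6->E, B5->F, B8->F; covered: B1=F, B2=T, B3=E, B4=T, B5=F, B6=E, B8=F
union over all inputs: B1=T, B1=F, B2=T, B2=F, B3=S, B3=E, B4=T, B4=F, B5=T, B5=F, B6=S, B6=E, B7=T, B7=F, B8=F (15 outcomes)
checked all size-1 subsets: none covers 15 outcomes (max 10/15)
checked all size-2 subsets: none covers 15 outcomes (max 14/15)
inputs {1, 3, 4} (size 3) cover everything; no size-3 subset with a lexicographically smaller index list covers all 15

Answer: 3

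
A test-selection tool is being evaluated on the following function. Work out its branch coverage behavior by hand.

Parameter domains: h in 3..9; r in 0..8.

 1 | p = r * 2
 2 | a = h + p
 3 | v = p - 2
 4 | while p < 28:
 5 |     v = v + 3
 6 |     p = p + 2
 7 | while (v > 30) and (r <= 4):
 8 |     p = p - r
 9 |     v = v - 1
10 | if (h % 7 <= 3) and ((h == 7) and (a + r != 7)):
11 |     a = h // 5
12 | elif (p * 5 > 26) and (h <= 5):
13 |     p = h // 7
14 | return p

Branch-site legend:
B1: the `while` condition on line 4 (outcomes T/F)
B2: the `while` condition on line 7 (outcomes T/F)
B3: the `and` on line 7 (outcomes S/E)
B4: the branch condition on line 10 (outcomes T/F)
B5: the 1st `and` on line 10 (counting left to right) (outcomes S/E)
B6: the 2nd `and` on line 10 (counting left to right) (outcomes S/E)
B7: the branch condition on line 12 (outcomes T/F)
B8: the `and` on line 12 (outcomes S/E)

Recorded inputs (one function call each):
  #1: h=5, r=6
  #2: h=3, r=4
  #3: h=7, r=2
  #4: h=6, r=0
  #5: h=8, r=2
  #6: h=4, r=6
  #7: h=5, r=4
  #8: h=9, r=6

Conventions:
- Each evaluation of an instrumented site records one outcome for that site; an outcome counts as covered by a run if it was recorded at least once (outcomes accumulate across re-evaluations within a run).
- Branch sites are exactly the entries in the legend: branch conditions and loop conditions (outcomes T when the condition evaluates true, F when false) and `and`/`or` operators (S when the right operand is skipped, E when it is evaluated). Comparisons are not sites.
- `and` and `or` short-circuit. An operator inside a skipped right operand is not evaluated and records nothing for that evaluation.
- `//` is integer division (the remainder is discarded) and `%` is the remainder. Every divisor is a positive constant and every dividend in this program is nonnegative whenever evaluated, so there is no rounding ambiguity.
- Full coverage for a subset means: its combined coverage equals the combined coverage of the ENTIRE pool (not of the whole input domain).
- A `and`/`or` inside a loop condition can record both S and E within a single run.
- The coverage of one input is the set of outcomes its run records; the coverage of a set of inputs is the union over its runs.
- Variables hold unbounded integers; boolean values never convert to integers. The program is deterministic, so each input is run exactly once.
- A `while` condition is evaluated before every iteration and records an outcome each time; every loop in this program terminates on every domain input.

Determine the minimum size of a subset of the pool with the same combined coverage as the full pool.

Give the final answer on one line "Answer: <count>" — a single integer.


#1 (h=5, r=6) -> covered: B1=T, B1=F, B2=F, B3=E, B4=F, B5=S, B7=T, B8=E
#2 (h=3, r=4) -> covered: B1=T, B1=F, B2=T, B2=F, B3=S, B3=E, B4=F, B5=E, B6=S, B7=F, B8=S
#3 (h=7, r=2) -> covered: B1=T, B1=F, B2=T, B2=F, B3=S, B3=E, B4=T, B5=E, B6=E
#4 (h=6, r=0) -> covered: B1=T, B1=F, B2=T, B2=F, B3=S, B3=E, B4=F, B5=S, B7=F, B8=E
#5 (h=8, r=2) -> covered: B1=T, B1=F, B2=T, B2=F, B3=S, B3=E, B4=F, B5=E, B6=S, B7=F, B8=E
#6 (h=4, r=6) -> covered: B1=T, B1=F, B2=F, B3=E, B4=F, B5=S, B7=T, B8=E
#7 (h=5, r=4) -> covered: B1=T, B1=F, B2=T, B2=F, B3=S, B3=E, B4=F, B5=S, B7=F, B8=S
#8 (h=9, r=6) -> covered: B1=T, B1=F, B2=F, B3=E, B4=F, B5=E, B6=S, B7=F, B8=E
pool-wide coverage (16 outcomes): B1=T, B1=F, B2=T, B2=F, B3=S, B3=E, B4=T, B4=F, B5=S, B5=E, B6=S, B6=E, B7=T, B7=F, B8=S, B8=E
size 1 is not enough: best union over all size-1 subsets is 11/16
size 2 is not enough: best union over all size-2 subsets is 14/16
at size 3, {1, 2, 3} reaches all 16 outcomes; every lexicographically earlier size-3 subset fails
Answer: 3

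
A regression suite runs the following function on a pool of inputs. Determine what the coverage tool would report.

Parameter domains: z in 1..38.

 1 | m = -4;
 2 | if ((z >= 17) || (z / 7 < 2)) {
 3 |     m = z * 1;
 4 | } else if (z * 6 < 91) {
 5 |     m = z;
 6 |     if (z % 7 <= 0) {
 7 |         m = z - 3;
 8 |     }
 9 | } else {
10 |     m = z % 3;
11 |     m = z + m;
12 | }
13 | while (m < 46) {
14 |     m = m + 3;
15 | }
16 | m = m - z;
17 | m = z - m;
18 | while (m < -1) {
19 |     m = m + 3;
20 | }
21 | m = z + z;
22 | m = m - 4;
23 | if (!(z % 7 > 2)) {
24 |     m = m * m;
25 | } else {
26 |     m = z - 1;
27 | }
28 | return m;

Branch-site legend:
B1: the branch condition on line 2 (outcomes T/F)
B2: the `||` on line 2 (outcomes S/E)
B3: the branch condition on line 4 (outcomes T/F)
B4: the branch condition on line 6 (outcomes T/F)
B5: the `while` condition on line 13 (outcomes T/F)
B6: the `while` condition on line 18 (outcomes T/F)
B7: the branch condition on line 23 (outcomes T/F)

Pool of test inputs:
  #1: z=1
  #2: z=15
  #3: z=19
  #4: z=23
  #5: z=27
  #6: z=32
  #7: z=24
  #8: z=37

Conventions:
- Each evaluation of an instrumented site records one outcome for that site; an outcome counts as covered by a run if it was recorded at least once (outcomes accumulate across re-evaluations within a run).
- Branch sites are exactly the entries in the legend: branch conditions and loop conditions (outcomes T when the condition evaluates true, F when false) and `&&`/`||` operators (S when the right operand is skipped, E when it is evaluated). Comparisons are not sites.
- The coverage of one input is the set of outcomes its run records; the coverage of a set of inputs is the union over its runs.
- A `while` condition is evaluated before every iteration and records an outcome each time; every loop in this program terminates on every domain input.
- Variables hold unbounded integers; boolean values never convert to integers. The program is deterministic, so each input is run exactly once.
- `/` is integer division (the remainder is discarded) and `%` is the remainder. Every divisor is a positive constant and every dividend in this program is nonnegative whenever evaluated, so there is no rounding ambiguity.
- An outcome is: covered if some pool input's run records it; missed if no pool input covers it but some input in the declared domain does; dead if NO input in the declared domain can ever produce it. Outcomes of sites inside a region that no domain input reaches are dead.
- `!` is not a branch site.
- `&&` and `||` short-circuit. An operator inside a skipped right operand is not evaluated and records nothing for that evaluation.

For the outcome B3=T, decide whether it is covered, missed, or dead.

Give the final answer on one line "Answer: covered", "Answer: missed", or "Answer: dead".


B3=T is recorded by pool input(s) 2 -> covered
Answer: covered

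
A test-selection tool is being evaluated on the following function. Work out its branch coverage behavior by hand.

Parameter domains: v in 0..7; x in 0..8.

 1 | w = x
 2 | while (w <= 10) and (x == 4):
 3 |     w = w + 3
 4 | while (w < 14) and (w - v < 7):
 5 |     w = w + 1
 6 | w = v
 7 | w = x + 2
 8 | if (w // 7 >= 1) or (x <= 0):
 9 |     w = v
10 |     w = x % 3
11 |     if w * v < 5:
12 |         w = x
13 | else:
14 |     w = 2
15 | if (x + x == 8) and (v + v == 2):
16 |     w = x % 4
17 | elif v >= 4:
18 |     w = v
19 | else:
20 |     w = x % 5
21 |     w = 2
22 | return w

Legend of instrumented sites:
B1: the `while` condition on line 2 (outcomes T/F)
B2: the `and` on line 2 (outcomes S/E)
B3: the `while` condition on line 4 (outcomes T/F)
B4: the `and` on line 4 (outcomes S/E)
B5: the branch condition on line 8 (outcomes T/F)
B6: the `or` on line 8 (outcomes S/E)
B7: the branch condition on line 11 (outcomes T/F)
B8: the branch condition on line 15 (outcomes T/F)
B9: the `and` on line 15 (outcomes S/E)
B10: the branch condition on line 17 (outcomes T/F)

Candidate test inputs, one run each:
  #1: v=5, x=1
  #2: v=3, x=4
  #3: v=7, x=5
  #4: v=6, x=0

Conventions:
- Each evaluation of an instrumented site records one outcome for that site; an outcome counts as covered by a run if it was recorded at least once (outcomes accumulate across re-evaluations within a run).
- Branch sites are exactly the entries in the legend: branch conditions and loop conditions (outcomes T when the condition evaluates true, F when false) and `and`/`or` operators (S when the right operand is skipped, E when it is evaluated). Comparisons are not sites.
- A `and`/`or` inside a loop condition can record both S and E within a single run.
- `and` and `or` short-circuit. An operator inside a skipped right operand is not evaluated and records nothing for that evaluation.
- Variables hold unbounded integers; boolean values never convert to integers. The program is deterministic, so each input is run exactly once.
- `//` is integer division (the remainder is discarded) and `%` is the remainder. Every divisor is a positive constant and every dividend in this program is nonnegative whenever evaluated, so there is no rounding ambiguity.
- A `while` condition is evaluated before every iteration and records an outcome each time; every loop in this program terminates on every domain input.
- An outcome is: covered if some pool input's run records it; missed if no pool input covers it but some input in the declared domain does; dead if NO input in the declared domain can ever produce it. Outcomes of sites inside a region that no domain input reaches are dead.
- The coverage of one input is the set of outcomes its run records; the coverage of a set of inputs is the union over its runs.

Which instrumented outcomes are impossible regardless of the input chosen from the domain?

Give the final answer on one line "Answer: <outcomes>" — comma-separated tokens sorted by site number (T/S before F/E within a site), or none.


exhaustive pass over the 72-input domain:
  reachable outcomes have witnesses, e.g. B1=T (e.g. v=0, x=4), B1=F (e.g. v=0, x=0), B2=S (e.g. v=0, x=4), B2=E (e.g. v=0, x=0)
Answer: none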